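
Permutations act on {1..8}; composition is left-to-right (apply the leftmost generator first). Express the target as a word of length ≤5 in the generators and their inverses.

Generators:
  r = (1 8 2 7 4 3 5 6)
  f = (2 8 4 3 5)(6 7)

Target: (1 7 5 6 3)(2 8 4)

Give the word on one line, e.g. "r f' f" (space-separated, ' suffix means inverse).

f' f' r' f'

  after f': (2 5 3 4 8)(6 7)
  after f': (2 3 8 5 4)
  after r': (1 6 5 7 2 4 8 3)
  after f': (1 7 5 6 3)(2 8 4)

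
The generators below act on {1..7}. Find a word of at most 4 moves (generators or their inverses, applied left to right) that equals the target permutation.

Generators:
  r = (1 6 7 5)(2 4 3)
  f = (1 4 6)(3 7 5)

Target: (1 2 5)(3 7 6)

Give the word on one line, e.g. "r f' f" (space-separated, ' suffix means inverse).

  after r': (1 5 7 6)(2 3 4)
  after f: (1 3 6 4 2 7)
  after r: (1 2 5)(3 7 6)

r' f r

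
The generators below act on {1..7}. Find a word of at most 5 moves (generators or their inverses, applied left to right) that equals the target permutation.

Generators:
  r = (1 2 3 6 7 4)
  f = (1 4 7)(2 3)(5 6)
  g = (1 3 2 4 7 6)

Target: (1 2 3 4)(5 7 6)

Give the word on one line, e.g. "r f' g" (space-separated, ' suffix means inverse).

f g' g' r'

  after f: (1 4 7)(2 3)(5 6)
  after g': (1 2)(5 7 6)
  after g': (1 3)(2 6 5 4)
  after r': (1 2 3 4)(5 7 6)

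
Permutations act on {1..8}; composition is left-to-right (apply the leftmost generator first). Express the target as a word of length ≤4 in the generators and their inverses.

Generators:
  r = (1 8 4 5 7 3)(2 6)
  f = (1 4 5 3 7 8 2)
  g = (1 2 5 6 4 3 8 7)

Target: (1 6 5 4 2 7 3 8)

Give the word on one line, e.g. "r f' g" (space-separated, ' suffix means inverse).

f g'

  after f: (1 4 5 3 7 8 2)
  after g': (1 6 5 4 2 7 3 8)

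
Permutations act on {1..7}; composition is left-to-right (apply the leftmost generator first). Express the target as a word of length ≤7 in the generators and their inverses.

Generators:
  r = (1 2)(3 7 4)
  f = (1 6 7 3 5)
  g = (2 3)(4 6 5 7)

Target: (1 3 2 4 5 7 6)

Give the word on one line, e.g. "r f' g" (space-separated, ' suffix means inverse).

  after g': (2 3)(4 7 5 6)
  after f: (1 6 4 3 2 5 7)
  after g: (1 5 4 2 7)
  after g: (1 7)(2 4 3)(5 6)
  after f: (1 3 2 4 5 7 6)

g' f g g f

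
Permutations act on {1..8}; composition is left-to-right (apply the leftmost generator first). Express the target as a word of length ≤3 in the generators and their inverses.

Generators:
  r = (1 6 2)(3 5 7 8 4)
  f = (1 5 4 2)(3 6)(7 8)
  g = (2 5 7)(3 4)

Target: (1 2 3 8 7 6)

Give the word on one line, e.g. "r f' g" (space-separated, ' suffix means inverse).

  after g: (2 5 7)(3 4)
  after r': (1 2 3 8 7 6)

g r'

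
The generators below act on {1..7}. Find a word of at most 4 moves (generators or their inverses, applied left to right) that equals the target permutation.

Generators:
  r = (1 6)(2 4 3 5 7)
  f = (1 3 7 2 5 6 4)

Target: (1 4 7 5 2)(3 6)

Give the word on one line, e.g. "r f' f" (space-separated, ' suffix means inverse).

r f

  after r: (1 6)(2 4 3 5 7)
  after f: (1 4 7 5 2)(3 6)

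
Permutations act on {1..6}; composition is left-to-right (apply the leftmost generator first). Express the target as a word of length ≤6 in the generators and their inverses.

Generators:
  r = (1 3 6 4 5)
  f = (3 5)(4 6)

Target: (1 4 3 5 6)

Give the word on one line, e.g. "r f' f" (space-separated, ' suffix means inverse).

  after f: (3 5)(4 6)
  after r': (1 5)(3 4)
  after r': (1 4)(3 6)
  after r': (1 6)(4 5)
  after f': (1 4 3 5 6)

f r' r' r' f'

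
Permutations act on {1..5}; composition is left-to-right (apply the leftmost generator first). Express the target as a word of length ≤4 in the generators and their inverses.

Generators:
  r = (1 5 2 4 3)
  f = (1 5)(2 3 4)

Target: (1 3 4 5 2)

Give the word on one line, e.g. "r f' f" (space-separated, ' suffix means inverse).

  after r': (1 3 4 2 5)
  after r': (1 4 5 3 2)
  after f: (1 2 5 4)
  after f: (1 3 4 5 2)

r' r' f f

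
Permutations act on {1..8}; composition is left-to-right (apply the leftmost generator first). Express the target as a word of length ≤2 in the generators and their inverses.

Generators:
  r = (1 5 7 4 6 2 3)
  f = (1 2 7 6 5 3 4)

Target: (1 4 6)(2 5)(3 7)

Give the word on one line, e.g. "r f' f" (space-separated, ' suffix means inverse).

  after r': (1 3 2 6 4 7 5)
  after f: (1 4 6)(2 5)(3 7)

r' f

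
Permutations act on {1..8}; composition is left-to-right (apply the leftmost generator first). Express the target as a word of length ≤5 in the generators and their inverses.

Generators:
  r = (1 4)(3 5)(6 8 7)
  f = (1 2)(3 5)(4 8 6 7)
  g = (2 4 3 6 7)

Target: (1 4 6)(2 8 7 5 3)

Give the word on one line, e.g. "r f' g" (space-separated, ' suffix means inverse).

g g g r

  after g: (2 4 3 6 7)
  after g: (2 3 7 4 6)
  after g: (2 6 4 7 3)
  after r: (1 4 6)(2 8 7 5 3)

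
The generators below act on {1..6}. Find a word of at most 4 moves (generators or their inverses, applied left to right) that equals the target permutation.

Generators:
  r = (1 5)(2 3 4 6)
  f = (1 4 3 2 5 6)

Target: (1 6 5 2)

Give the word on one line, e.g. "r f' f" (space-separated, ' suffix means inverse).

  after f: (1 4 3 2 5 6)
  after r: (1 6 5 2)

f r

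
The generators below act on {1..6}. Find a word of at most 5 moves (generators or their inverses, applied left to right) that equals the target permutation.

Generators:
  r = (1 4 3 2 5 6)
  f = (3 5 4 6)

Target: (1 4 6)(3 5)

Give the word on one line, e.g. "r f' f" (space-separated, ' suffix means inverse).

r' f' f' f' r'

  after r': (1 6 5 2 3 4)
  after f': (1 4)(2 6 3 5)
  after f': (1 5 2 4)
  after f': (1 3 6 4)(2 5)
  after r': (1 4 6)(3 5)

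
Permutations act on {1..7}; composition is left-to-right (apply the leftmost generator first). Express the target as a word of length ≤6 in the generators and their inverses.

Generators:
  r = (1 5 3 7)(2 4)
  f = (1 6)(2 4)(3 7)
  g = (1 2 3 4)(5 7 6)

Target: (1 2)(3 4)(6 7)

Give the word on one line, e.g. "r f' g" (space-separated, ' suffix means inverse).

r' r' g' f' f'

  after r': (1 7 3 5)(2 4)
  after r': (1 3)(5 7)
  after g': (1 2)(3 4)(6 7)
  after f': (1 4 7)(2 6 3)
  after f': (1 2)(3 4)(6 7)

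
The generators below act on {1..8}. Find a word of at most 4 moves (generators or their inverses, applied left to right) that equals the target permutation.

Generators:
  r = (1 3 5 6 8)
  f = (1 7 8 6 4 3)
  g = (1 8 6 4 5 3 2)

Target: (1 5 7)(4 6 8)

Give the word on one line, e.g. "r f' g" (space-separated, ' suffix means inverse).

  after r: (1 3 5 6 8)
  after f': (1 4 6 7)(3 5 8)
  after f': (1 6)(3 5 7)(4 8)
  after r': (1 5 7)(4 6 8)

r f' f' r'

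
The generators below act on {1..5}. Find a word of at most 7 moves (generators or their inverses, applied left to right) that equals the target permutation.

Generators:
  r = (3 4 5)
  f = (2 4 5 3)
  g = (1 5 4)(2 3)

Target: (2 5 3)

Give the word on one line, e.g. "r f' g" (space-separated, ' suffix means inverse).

g' f g' r f

  after g': (1 4 5)(2 3)
  after f: (1 5)(3 4)
  after g': (2 3 5 4)
  after r: (2 4)
  after f: (2 5 3)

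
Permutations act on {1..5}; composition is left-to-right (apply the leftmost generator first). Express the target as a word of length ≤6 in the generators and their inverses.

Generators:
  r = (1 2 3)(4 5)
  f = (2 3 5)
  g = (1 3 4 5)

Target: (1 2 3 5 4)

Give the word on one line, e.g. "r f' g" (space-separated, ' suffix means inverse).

g r g' f g

  after g: (1 3 4 5)
  after r: (2 3 5)
  after g': (1 5 2)(3 4)
  after f: (1 2)(3 4 5)
  after g: (1 2 3 5 4)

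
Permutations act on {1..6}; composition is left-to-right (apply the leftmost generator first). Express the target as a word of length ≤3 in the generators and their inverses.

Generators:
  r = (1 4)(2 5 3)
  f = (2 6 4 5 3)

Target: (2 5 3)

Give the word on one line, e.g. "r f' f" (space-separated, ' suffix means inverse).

  after r': (1 4)(2 3 5)
  after r': (2 5 3)

r' r'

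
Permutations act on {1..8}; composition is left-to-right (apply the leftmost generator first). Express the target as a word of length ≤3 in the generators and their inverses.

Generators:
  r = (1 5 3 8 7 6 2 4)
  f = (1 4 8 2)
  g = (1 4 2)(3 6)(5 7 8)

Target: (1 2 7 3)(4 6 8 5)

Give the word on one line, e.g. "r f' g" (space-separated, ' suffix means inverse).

  after r': (1 4 2 6 7 8 3 5)
  after r': (1 2 7 3)(4 6 8 5)

r' r'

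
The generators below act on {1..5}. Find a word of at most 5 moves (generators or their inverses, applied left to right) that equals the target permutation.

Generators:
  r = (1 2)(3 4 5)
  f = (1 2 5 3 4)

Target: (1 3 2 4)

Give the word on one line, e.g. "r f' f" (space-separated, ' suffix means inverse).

f f r

  after f: (1 2 5 3 4)
  after f: (1 5 4 2 3)
  after r: (1 3 2 4)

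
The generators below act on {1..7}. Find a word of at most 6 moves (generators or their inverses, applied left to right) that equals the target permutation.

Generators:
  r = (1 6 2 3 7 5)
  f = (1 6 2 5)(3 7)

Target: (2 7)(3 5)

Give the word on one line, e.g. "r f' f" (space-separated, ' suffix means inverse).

r' f f r'

  after r': (1 5 7 3 2 6)
  after f: (3 5)
  after f: (1 6 2 5 7 3)
  after r': (2 7)(3 5)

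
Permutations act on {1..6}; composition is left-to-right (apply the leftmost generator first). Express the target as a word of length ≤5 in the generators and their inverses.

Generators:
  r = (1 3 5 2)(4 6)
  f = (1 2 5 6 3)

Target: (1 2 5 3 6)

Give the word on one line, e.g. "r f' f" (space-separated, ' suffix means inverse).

r f r f r'

  after r: (1 3 5 2)(4 6)
  after f: (3 6 4)
  after r: (1 3 4 5 2)
  after f: (3 4 6)
  after r': (1 2 5 3 6)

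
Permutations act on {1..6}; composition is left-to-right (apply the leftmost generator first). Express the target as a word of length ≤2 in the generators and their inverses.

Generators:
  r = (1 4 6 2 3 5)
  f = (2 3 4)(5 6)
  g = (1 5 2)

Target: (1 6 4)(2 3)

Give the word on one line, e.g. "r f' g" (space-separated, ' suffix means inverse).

  after g': (1 2 5)
  after r': (1 6 4)(2 3)

g' r'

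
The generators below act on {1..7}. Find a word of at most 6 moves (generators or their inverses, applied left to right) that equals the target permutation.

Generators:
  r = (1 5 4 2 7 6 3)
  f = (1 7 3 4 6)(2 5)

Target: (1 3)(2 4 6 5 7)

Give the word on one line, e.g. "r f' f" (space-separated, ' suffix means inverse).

f r' f r f'

  after f: (1 7 3 4 6)(2 5)
  after r': (1 2)(3 5 4 7 6)
  after f: (1 5 6 4 3 2 7)
  after r: (1 4)(2 6)(3 7 5)
  after f': (1 3)(2 4 6 5 7)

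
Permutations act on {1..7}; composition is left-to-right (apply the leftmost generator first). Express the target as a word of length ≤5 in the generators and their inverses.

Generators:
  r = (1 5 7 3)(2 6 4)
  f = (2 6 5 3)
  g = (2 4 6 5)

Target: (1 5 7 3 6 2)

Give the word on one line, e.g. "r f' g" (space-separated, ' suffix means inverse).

r r g' g' r'

  after r: (1 5 7 3)(2 6 4)
  after r: (1 7)(2 4 6)(3 5)
  after g': (1 7)(3 6 5)
  after g': (1 7)(2 5 3 4)
  after r': (1 5 7 3 6 2)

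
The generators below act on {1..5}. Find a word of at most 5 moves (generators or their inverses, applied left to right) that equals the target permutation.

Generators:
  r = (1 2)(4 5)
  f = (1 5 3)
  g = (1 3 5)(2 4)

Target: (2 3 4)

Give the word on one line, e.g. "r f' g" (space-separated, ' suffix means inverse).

  after r': (1 2)(4 5)
  after f: (1 2 5 4 3)
  after g: (1 4 5 2)
  after g: (1 2 3 5 4)
  after r': (2 3 4)

r' f g g r'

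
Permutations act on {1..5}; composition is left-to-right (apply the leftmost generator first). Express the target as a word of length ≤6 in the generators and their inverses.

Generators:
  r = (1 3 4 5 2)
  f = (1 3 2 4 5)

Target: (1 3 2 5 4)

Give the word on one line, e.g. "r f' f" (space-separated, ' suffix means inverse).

r r f' f'

  after r: (1 3 4 5 2)
  after r: (1 4 2 3 5)
  after f': (1 2)(3 4)
  after f': (1 3 2 5 4)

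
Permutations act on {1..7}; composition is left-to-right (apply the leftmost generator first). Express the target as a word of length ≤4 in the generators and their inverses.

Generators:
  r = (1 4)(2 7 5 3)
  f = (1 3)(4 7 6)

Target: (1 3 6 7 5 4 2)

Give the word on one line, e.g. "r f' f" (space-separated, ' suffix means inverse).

f' r f' r'

  after f': (1 3)(4 6 7)
  after r: (1 2 7)(3 4 6 5)
  after f': (1 2 4 7 3 6 5)
  after r': (1 3 6 7 5 4 2)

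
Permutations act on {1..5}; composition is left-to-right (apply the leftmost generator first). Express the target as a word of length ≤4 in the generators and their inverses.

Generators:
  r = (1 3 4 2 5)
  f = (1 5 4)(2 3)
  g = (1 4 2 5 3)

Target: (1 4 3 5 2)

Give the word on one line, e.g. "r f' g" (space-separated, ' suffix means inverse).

  after r': (1 5 2 4 3)
  after f': (2 5 3 4)
  after f': (1 4 3 5 2)

r' f' f'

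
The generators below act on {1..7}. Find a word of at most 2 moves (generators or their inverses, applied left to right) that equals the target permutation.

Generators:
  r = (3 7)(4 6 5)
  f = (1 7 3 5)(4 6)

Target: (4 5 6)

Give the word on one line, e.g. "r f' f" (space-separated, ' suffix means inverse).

  after r: (3 7)(4 6 5)
  after r: (4 5 6)

r r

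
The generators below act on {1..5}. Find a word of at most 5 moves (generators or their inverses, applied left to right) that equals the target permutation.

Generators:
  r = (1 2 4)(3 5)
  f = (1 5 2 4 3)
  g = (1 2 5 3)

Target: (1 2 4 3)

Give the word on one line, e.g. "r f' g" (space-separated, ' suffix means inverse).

  after f: (1 5 2 4 3)
  after r: (1 3 2)(4 5)
  after g': (1 5 4 2 3)
  after f': (2 4 5)
  after g: (1 2 4 3)

f r g' f' g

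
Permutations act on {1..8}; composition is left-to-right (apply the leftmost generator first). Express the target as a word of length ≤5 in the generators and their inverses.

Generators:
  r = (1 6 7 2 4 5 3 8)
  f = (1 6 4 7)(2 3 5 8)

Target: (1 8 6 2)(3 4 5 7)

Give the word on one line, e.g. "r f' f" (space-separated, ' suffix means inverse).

  after r: (1 6 7 2 4 5 3 8)
  after f': (2 6 4 3 5)(7 8)
  after r': (1 8 6 2)(3 4 5 7)

r f' r'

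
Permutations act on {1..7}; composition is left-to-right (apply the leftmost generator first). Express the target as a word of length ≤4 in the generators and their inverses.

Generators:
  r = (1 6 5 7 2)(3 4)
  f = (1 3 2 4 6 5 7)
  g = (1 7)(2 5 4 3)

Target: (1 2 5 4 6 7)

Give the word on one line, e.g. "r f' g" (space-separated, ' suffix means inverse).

r' g g f'

  after r': (1 2 7 5 6)(3 4)
  after g: (1 5 6 7 4 2)
  after g: (1 4 5 6)(2 7 3)
  after f': (1 2 5 4 6 7)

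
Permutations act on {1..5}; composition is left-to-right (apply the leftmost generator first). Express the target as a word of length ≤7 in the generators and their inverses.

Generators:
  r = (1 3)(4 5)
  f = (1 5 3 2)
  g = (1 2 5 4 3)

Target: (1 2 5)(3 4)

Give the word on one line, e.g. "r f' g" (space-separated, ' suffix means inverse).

r f g f f

  after r: (1 3)(4 5)
  after f: (1 2)(3 5 4)
  after g: (1 5 3 4)
  after f: (1 3 4 5 2)
  after f: (1 2 5)(3 4)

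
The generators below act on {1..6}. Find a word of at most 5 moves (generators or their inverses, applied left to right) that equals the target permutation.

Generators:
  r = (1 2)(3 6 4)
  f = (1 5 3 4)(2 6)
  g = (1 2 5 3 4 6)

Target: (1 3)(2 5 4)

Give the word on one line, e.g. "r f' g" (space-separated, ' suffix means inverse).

  after r': (1 2)(3 4 6)
  after g: (1 5 3 6 4)
  after g: (1 3)(2 5 4)

r' g g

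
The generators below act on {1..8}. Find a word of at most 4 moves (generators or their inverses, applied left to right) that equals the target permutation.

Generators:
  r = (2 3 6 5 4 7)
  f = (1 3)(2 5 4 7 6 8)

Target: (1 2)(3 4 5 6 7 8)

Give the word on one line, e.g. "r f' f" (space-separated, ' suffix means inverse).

r f' r'

  after r: (2 3 6 5 4 7)
  after f': (1 3 7 8 6 2)
  after r': (1 2)(3 4 5 6 7 8)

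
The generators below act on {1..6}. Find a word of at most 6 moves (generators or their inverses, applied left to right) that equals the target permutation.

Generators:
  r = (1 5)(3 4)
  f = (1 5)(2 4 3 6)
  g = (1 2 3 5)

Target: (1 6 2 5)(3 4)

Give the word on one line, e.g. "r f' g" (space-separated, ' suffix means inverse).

  after r': (1 5)(3 4)
  after f': (2 6 3)
  after g: (1 2 6 5)
  after f': (1 6)(2 3 4)
  after g: (1 6 2 5)(3 4)

r' f' g f' g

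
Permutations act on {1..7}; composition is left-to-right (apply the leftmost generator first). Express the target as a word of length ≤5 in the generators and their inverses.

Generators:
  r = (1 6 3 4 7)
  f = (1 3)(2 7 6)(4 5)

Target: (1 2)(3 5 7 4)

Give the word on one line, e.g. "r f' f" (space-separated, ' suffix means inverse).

r f r

  after r: (1 6 3 4 7)
  after f: (1 2 7 3 5 4 6)
  after r: (1 2)(3 5 7 4)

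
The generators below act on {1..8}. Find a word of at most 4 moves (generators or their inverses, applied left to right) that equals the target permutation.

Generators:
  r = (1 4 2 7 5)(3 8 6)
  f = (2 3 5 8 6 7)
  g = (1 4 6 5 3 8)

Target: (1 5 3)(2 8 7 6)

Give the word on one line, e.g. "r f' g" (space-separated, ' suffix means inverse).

  after r': (1 5 7 2 4)(3 6 8)
  after f': (1 3 8 2 4)(5 6)
  after g: (1 8 2 6 3)
  after f': (1 5 3)(2 8 7 6)

r' f' g f'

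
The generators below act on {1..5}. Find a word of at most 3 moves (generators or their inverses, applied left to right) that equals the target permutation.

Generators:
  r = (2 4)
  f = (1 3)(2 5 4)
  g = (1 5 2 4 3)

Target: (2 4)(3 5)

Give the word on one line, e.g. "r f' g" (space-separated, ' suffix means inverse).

r f g

  after r: (2 4)
  after f: (1 3)(4 5)
  after g: (2 4)(3 5)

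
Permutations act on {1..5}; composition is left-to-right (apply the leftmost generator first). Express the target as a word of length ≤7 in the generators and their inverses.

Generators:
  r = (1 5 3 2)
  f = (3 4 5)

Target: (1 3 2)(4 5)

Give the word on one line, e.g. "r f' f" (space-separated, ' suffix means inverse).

  after r': (1 2 3 5)
  after r': (1 3)(2 5)
  after r': (1 5 3 2)
  after f': (1 4 3 2)
  after f': (1 3 2)(4 5)

r' r' r' f' f'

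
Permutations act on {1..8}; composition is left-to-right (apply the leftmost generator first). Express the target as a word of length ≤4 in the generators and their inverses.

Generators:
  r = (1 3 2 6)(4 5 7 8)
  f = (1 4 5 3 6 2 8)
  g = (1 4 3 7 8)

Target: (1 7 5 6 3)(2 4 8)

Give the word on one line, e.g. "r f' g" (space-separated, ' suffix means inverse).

  after f': (1 8 2 6 3 5 4)
  after f': (1 2 3 4 8 6 5)
  after r': (1 3 8 2)(4 7 5 6)
  after g: (1 7 5 6 3)(2 4 8)

f' f' r' g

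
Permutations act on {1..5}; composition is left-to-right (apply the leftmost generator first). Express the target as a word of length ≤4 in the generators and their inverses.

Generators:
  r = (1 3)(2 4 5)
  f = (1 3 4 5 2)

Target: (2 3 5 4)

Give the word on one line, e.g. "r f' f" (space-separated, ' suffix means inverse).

  after f: (1 3 4 5 2)
  after r: (2 3 5 4)

f r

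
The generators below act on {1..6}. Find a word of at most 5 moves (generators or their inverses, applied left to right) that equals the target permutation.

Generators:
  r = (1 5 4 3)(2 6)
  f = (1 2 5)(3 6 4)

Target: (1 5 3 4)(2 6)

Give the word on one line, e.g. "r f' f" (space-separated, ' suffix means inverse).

  after f: (1 2 5)(3 6 4)
  after r': (1 6 5 3 2)
  after r': (1 2 3 6)(4 5)
  after f: (1 5 3 4)(2 6)

f r' r' f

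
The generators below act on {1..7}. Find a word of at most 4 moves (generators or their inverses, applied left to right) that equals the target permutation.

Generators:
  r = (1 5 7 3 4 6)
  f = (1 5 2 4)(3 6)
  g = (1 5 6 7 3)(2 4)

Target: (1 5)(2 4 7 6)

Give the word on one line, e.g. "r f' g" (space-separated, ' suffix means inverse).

  after g: (1 5 6 7 3)(2 4)
  after g: (1 6 3 5 7)
  after r: (3 7 5)(4 6)
  after g: (1 5)(2 4 7 6)

g g r g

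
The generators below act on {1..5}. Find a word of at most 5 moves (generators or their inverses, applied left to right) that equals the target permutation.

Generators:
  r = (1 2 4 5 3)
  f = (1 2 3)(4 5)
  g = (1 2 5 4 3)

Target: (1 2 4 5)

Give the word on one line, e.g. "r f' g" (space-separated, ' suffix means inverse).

f' g r

  after f': (1 3 2)(4 5)
  after g: (3 5)
  after r: (1 2 4 5)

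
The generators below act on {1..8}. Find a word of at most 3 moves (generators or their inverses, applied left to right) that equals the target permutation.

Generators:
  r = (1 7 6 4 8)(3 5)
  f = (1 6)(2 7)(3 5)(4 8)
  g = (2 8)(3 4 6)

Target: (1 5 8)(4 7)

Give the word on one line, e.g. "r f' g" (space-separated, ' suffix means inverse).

  after f: (1 6)(2 7)(3 5)(4 8)
  after g: (1 3 5 4 2 7 8 6)
  after f': (1 5 8)(4 7)

f g f'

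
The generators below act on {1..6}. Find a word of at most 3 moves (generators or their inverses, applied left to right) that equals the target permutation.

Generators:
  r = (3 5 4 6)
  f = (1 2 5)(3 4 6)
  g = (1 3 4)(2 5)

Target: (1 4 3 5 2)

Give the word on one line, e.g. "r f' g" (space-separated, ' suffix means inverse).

r g f

  after r: (3 5 4 6)
  after g: (1 3 2 5)(4 6)
  after f: (1 4 3 5 2)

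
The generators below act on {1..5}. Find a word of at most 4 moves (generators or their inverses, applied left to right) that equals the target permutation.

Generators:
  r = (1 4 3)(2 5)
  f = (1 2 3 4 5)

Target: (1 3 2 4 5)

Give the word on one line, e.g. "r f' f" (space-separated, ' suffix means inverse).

r' f r

  after r': (1 3 4)(2 5)
  after f: (1 4 2)(3 5)
  after r: (1 3 2 4 5)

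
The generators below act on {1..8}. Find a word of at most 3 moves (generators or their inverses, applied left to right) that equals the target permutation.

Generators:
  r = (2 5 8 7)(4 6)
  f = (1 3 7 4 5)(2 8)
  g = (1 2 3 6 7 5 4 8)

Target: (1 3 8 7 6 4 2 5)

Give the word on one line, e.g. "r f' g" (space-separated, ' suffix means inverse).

f r'

  after f: (1 3 7 4 5)(2 8)
  after r': (1 3 8 7 6 4 2 5)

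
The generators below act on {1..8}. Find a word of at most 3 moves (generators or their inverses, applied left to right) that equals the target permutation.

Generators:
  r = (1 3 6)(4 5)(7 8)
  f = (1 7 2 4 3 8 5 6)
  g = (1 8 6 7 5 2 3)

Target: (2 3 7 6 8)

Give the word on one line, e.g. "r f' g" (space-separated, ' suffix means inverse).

f g' f

  after f: (1 7 2 4 3 8 5 6)
  after g': (1 6 3)(2 4)(5 8 7)
  after f: (2 3 7 6 8)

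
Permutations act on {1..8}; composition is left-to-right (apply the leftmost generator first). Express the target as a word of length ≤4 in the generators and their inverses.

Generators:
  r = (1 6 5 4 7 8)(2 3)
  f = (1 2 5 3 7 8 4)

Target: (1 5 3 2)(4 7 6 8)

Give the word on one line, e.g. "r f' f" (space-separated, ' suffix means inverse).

r f f r

  after r: (1 6 5 4 7 8)(2 3)
  after f: (1 6 3 5)(2 7 4 8)
  after f: (1 6 7)(2 8 5)
  after r: (1 5 3 2)(4 7 6 8)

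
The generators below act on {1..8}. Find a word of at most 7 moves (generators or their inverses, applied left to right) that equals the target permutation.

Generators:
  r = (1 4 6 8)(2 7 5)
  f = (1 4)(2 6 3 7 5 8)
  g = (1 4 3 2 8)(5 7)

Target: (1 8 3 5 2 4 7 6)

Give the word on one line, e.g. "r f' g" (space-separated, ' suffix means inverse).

  after g: (1 4 3 2 8)(5 7)
  after g: (1 3 8 4 2)
  after f': (1 6 2 4 8)(3 5 7)
  after f': (1 2)(3 7 6 8 4 5)
  after g: (1 8 3 5 2 4 7 6)

g g f' f' g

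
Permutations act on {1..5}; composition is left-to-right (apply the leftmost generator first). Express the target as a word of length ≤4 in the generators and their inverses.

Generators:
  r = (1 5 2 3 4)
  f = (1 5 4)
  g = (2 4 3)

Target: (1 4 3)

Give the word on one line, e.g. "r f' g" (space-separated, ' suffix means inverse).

r' g' g' r

  after r': (1 4 3 2 5)
  after g': (1 2 5)
  after g': (1 3 4 2 5)
  after r: (1 4 3)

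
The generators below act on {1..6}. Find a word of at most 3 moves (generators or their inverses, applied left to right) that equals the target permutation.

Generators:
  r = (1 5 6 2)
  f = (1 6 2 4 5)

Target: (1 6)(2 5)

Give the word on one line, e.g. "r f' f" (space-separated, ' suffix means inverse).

  after r: (1 5 6 2)
  after r: (1 6)(2 5)

r r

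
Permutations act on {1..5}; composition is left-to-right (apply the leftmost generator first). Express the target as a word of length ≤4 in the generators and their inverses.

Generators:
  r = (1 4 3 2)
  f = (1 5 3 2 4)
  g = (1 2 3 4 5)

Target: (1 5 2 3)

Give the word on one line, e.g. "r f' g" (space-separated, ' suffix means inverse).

  after r: (1 4 3 2)
  after r: (1 3)(2 4)
  after f': (1 5)(3 4)
  after r': (1 5 2 3)

r r f' r'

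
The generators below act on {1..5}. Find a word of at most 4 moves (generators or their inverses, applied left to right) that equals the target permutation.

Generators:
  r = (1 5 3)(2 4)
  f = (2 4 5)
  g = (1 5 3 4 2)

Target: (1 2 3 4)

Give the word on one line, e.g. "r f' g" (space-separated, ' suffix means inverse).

f' r' g g

  after f': (2 5 4)
  after r': (1 3 5 2)
  after g: (1 4 2 5)
  after g: (1 2 3 4)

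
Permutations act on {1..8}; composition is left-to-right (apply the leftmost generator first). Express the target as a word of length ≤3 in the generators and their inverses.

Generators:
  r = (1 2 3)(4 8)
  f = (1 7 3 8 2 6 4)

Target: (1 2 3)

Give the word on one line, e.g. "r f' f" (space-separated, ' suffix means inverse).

r' r'

  after r': (1 3 2)(4 8)
  after r': (1 2 3)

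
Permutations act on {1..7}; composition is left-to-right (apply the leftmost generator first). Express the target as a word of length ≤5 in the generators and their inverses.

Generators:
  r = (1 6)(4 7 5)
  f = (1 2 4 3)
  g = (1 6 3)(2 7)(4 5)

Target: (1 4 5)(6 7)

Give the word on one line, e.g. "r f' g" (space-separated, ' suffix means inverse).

  after g': (1 3 6)(2 7)(4 5)
  after f: (2 7 4 5 3 6)
  after f: (1 2 7 3 6 4 5)
  after g: (1 7)(5 6)
  after r': (1 4 5)(6 7)

g' f f g r'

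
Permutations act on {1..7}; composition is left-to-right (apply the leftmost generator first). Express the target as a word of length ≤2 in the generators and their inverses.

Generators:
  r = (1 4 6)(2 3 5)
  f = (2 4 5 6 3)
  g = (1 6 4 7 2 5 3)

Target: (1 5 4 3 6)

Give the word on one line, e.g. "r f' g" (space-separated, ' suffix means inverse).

r f

  after r: (1 4 6)(2 3 5)
  after f: (1 5 4 3 6)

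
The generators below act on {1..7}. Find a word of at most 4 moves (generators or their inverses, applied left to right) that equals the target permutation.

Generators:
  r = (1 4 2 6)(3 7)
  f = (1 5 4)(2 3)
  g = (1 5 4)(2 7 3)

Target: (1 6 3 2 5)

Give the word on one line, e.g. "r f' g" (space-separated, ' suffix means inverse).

  after r': (1 6 2 4)(3 7)
  after g: (1 6 7 2)(4 5)
  after g: (1 6 3 2 5)

r' g g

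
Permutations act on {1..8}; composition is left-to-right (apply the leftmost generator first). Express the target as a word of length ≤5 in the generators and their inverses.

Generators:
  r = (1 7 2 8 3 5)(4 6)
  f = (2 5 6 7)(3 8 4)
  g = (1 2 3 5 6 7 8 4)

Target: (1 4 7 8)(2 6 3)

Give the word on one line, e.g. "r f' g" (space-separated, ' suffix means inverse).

  after r: (1 7 2 8 3 5)(4 6)
  after r: (1 2 3)(5 7 8)
  after r: (1 8)(2 5)(3 7)(4 6)
  after f: (1 4 7 8)(2 6 3)

r r r f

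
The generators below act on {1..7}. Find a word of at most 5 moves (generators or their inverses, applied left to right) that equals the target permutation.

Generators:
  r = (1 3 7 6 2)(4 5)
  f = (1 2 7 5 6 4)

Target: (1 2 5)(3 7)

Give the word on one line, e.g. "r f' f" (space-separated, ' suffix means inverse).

r f' f' r' f

  after r: (1 3 7 6 2)(4 5)
  after f': (1 3 2 4 7 5 6)
  after f': (1 3)(2 6 4)
  after r': (2 7 3)(4 6 5)
  after f: (1 2 5)(3 7)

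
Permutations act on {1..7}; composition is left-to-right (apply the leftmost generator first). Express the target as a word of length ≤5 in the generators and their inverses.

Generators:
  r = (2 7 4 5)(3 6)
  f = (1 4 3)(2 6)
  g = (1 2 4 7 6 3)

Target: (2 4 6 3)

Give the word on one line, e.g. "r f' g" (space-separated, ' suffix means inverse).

  after r': (2 5 4 7)(3 6)
  after g': (1 3 7)(2 5)
  after f': (1 4)(2 5 6)(3 7)
  after f': (2 5)(3 7 4)
  after r': (2 4 6 3)

r' g' f' f' r'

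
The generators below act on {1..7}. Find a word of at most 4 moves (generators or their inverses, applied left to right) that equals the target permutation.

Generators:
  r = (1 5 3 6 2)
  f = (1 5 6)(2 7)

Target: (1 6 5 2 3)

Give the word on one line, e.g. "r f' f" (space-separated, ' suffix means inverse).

  after r': (1 2 6 3 5)
  after r': (1 6 5 2 3)

r' r'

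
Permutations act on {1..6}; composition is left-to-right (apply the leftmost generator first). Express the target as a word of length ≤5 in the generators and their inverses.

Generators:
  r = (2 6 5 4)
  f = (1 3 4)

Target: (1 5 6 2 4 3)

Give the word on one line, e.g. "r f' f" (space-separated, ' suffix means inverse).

f' r' f f f

  after f': (1 4 3)
  after r': (1 5 6 2 4 3)
  after f: (1 5 6 2)
  after f: (1 5 6 2 3 4)
  after f: (1 5 6 2 4 3)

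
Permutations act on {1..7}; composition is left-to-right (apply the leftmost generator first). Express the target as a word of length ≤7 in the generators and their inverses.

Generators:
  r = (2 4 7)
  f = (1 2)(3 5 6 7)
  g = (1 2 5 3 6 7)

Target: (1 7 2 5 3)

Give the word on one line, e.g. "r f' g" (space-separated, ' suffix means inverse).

  after f: (1 2)(3 5 6 7)
  after f: (3 6)(5 7)
  after g': (1 7 2)(5 6)
  after f': (1 6 3 7)
  after g: (1 7 2 5 3)

f f g' f' g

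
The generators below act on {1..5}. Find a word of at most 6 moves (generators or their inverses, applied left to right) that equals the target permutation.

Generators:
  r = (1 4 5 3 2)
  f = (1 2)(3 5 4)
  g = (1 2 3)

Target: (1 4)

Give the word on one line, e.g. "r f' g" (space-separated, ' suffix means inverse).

  after g: (1 2 3)
  after f: (2 5 4 3)
  after r: (1 4 2 3)
  after g': (1 4)

g f r g'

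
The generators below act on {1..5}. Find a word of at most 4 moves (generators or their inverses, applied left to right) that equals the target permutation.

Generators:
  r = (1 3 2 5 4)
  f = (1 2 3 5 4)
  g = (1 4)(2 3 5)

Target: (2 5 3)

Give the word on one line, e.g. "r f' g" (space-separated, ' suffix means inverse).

  after g': (1 4)(2 5 3)
  after r': (1 5)
  after f: (1 4)(2 3 5)
  after g: (2 5 3)

g' r' f g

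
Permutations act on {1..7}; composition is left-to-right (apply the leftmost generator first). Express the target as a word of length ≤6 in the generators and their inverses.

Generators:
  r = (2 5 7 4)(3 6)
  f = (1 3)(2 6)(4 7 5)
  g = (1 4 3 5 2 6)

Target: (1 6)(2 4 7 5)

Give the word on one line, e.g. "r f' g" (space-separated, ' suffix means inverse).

r' g' r' f' g'

  after r': (2 4 7 5)(3 6)
  after g': (1 6 4 7 3 2)
  after r': (1 3 4 5 2)(6 7)
  after f': (2 3 5 6 4 7)
  after g': (1 6)(2 4 7 5)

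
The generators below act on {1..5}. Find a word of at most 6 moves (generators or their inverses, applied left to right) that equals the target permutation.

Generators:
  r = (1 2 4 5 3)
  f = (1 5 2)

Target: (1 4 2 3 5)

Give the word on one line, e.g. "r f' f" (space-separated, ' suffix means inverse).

  after f': (1 2 5)
  after r: (1 4 5 2 3)
  after f': (1 4)(2 3)
  after f': (1 4 2 3 5)

f' r f' f'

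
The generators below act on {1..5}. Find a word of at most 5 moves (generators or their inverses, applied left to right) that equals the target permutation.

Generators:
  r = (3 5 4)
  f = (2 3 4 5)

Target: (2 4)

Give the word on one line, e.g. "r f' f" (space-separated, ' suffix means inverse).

r f' r

  after r: (3 5 4)
  after f': (2 5 3 4)
  after r: (2 4)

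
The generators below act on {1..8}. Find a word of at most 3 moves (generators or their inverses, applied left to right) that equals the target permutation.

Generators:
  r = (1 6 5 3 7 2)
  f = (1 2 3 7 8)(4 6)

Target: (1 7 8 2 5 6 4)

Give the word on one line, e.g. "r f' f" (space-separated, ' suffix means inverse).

  after f: (1 2 3 7 8)(4 6)
  after r': (1 7 8 2 5 6 4)

f r'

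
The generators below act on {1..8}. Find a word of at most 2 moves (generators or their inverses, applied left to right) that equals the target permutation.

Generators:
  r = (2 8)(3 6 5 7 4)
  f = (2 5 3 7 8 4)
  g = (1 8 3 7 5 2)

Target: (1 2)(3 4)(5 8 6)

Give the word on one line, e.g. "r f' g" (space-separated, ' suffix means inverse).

  after g: (1 8 3 7 5 2)
  after r: (1 2)(3 4)(5 8 6)

g r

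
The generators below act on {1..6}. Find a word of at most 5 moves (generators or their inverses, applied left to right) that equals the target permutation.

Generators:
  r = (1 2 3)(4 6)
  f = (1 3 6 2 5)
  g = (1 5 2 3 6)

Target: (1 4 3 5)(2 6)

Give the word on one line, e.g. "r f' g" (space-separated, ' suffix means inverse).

  after r': (1 3 2)(4 6)
  after f': (2 5)(3 6 4)
  after g': (1 6 4 2)
  after r': (1 4)(2 3)
  after f: (1 4 3 5)(2 6)

r' f' g' r' f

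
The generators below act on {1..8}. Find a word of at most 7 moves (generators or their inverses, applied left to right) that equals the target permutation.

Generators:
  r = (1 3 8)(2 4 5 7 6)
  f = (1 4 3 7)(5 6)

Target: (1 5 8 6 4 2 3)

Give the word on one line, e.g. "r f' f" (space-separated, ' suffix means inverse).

  after f: (1 4 3 7)(5 6)
  after r': (1 2 6 4)(3 5 7 8)
  after f: (1 2 5)(3 6)(7 8)
  after r': (1 6)(2 4)(3 7)(5 8)
  after f: (1 5 8 6 4 2 3)

f r' f r' f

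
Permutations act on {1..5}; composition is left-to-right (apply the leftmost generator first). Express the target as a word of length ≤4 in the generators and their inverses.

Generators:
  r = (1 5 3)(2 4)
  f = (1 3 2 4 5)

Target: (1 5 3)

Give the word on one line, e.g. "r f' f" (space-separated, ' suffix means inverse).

r' r'

  after r': (1 3 5)(2 4)
  after r': (1 5 3)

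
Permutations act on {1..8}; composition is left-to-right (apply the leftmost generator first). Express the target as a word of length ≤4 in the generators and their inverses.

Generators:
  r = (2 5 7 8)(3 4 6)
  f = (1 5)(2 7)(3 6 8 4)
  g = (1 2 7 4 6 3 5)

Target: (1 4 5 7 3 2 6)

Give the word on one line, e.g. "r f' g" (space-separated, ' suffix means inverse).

  after g': (1 5 3 6 4 7 2)
  after g': (1 3 4 2 5 6 7)
  after g': (1 6 2 3 7 5 4)
  after g': (1 4 5 7 3 2 6)

g' g' g' g'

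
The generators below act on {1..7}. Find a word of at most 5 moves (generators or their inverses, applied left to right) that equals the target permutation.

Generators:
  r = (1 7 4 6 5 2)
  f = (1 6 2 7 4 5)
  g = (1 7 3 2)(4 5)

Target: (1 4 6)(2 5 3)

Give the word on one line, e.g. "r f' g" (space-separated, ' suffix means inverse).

  after g': (1 2 3 7)(4 5)
  after f': (1 6)(2 3)(5 7)
  after g: (1 6 7 4 5 3)
  after r': (1 4 6)(2 5 3)

g' f' g r'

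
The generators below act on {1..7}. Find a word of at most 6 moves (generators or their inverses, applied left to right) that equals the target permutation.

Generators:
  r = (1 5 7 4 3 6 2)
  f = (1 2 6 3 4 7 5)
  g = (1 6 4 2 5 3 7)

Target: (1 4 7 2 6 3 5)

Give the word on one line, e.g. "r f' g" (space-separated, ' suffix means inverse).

  after f: (1 2 6 3 4 7 5)
  after g: (1 5 6 7 3 2 4)
  after f': (1 7 6 4 5 2 3)
  after r: (1 4 7 2 6 3 5)

f g f' r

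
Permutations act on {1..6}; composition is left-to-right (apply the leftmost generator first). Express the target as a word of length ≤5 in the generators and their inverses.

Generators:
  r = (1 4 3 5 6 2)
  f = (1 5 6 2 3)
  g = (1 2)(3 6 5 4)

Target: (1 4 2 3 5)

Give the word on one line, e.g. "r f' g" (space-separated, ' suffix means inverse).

  after r: (1 4 3 5 6 2)
  after g': (1 5 3 6)
  after f: (1 6 5)(2 3)
  after r': (1 5 2 4)(3 6)
  after g: (1 4 2 3 5)

r g' f r' g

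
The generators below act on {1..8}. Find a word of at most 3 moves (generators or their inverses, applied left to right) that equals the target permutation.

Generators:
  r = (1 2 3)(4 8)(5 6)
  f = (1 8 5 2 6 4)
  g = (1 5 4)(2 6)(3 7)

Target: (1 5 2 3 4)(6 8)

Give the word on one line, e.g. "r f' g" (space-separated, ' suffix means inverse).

  after r: (1 2 3)(4 8)(5 6)
  after f': (1 5 2 3 4)(6 8)

r f'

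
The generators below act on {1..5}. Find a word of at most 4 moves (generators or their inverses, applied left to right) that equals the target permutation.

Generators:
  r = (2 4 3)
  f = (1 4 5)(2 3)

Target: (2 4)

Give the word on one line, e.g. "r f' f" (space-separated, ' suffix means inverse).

  after f': (1 5 4)(2 3)
  after f': (1 4 5)
  after f': (2 3)
  after r': (2 4)

f' f' f' r'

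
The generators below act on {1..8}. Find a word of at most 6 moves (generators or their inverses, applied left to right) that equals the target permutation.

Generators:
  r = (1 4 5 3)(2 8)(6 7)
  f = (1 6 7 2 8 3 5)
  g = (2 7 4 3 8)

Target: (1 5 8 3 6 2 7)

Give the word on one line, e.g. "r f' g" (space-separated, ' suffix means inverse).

  after g: (2 7 4 3 8)
  after r: (1 4)(2 6 7 5 3)
  after f': (1 4 5 8 2)(3 7)
  after r: (1 5 2 4 3 6 7)
  after g': (1 5 8 3 6 2 7)

g r f' r g'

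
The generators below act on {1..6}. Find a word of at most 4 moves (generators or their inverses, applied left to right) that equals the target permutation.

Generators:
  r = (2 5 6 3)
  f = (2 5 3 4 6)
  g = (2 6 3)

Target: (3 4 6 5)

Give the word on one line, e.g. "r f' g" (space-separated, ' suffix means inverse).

g' f' r'

  after g': (2 3 6)
  after f': (2 5)(3 4)
  after r': (3 4 6 5)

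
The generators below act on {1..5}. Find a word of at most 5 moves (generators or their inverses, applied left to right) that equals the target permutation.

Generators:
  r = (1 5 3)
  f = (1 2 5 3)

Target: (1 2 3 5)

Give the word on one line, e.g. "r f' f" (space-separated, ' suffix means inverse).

r f' r'

  after r: (1 5 3)
  after f': (1 2)
  after r': (1 2 3 5)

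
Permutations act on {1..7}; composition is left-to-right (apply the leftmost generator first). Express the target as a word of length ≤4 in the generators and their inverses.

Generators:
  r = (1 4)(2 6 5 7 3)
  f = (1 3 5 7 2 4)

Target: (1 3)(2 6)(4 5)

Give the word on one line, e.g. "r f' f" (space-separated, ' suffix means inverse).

  after r: (1 4)(2 6 5 7 3)
  after f: (2 6 7 5)(3 4)
  after f: (1 3)(2 6)(4 5)

r f f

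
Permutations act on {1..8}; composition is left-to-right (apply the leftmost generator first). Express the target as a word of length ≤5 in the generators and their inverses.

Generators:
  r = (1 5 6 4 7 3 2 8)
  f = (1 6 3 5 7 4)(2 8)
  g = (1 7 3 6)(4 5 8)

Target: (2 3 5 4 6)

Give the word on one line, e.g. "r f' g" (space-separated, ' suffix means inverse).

r' g f

  after r': (1 8 2 3 7 4 6 5)
  after g: (1 4)(2 6 8)(5 7)
  after f: (2 3 5 4 6)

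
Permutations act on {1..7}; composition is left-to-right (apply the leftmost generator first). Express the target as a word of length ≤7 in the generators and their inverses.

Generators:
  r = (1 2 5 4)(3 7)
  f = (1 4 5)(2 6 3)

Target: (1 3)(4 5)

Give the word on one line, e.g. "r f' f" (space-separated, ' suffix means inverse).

  after f': (1 5 4)(2 3 6)
  after f': (1 4 5)(2 6 3)
  after r: (2 6 7 3 5)
  after r: (1 2 6 3 4)
  after f': (1 3)(4 5)

f' f' r r f'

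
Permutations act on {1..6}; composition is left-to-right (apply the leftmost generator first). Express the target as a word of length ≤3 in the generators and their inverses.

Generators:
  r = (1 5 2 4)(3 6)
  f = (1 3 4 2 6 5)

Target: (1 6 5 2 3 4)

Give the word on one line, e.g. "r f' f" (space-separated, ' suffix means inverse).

  after r': (1 4 2 5)(3 6)
  after f': (1 3 2 6)
  after r: (1 6 5 2 3 4)

r' f' r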